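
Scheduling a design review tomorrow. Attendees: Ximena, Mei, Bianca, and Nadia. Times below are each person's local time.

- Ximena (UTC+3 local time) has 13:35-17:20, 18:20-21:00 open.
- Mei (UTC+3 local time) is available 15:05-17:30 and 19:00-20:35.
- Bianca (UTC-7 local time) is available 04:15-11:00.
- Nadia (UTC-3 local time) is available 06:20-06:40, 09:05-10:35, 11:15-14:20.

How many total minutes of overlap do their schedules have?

Ximena in UTC: 10:35-14:20, 15:20-18:00 (subtract 3h to convert from UTC+3).
Mei in UTC: 12:05-14:30, 16:00-17:35 (subtract 3h to convert from UTC+3).
Bianca in UTC: 11:15-18:00 (add 7h to convert from UTC-7).
Nadia in UTC: 09:20-09:40, 12:05-13:35, 14:15-17:20 (add 3h to convert from UTC-3).
Ximena ∩ Mei: 12:05-14:20, 16:00-17:35.
Ximena ∩ Mei ∩ Bianca: 12:05-14:20, 16:00-17:35.
Ximena ∩ Mei ∩ Bianca ∩ Nadia: 12:05-13:35, 14:15-14:20, 16:00-17:20.
So the common availability across everyone is 12:05-13:35, 14:15-14:20, 16:00-17:20.
Summing the common windows: 90 + 5 + 80 = 175 minutes.

175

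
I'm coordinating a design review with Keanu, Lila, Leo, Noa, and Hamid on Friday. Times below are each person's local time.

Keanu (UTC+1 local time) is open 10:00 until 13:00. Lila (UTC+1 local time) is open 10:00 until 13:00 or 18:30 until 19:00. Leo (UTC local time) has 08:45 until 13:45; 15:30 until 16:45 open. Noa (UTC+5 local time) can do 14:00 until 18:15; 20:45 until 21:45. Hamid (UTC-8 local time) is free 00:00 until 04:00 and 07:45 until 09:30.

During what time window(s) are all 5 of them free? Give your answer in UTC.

Keanu in UTC: 09:00-12:00 (subtract 1h to convert from UTC+1).
Lila in UTC: 09:00-12:00, 17:30-18:00 (subtract 1h to convert from UTC+1).
Leo in UTC: 08:45-13:45, 15:30-16:45.
Noa in UTC: 09:00-13:15, 15:45-16:45 (subtract 5h to convert from UTC+5).
Hamid in UTC: 08:00-12:00, 15:45-17:30 (add 8h to convert from UTC-8).
Keanu ∩ Lila: 09:00-12:00.
Keanu ∩ Lila ∩ Leo: 09:00-12:00.
Keanu ∩ Lila ∩ Leo ∩ Noa: 09:00-12:00.
Keanu ∩ Lila ∩ Leo ∩ Noa ∩ Hamid: 09:00-12:00.

09:00-12:00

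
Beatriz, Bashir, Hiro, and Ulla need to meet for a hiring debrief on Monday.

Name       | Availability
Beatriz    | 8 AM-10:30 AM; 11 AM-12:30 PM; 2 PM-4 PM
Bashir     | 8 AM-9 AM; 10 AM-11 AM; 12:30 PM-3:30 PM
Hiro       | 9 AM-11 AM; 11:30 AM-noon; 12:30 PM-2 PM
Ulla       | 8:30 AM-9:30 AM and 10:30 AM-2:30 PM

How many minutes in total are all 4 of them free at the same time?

Beatriz ∩ Bashir: 08:00-09:00, 10:00-10:30, 14:00-15:30.
Beatriz ∩ Bashir ∩ Hiro: 10:00-10:30.
Beatriz ∩ Bashir ∩ Hiro ∩ Ulla: ∅.
There is no time when everyone is free.
There is no common window, so the total is 0 minutes.

0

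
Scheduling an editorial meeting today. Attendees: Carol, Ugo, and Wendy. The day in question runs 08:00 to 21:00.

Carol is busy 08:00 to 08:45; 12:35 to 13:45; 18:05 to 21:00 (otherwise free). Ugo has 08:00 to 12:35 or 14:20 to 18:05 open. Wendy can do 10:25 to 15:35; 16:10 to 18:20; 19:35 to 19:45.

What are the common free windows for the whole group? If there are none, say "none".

10:25-12:35, 14:20-15:35, 16:10-18:05

Carol free: 08:45-12:35, 13:45-18:05 (invert busy blocks within the working day).
Ugo free: 08:00-12:35, 14:20-18:05.
Wendy free: 10:25-15:35, 16:10-18:20, 19:35-19:45.
Carol ∩ Ugo: 08:45-12:35, 14:20-18:05.
Carol ∩ Ugo ∩ Wendy: 10:25-12:35, 14:20-15:35, 16:10-18:05.
Those are the intersection windows.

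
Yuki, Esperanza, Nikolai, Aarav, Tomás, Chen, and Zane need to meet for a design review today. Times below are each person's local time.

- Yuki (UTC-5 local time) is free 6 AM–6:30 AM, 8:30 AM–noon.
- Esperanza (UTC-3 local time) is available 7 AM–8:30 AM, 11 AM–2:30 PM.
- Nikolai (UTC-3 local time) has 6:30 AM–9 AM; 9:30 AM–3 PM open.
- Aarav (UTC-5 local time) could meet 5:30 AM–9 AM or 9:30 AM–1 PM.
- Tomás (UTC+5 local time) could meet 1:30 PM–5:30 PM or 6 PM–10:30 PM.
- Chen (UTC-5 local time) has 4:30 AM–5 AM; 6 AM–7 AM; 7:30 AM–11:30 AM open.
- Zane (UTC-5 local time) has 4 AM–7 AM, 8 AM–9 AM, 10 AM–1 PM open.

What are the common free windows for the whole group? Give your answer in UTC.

Yuki in UTC: 11:00-11:30, 13:30-17:00 (add 5h to convert from UTC-5).
Esperanza in UTC: 10:00-11:30, 14:00-17:30 (add 3h to convert from UTC-3).
Nikolai in UTC: 09:30-12:00, 12:30-18:00 (add 3h to convert from UTC-3).
Aarav in UTC: 10:30-14:00, 14:30-18:00 (add 5h to convert from UTC-5).
Tomás in UTC: 08:30-12:30, 13:00-17:30 (subtract 5h to convert from UTC+5).
Chen in UTC: 09:30-10:00, 11:00-12:00, 12:30-16:30 (add 5h to convert from UTC-5).
Zane in UTC: 09:00-12:00, 13:00-14:00, 15:00-18:00 (add 5h to convert from UTC-5).
Yuki ∩ Esperanza: 11:00-11:30, 14:00-17:00.
Yuki ∩ Esperanza ∩ Nikolai: 11:00-11:30, 14:00-17:00.
Yuki ∩ Esperanza ∩ Nikolai ∩ Aarav: 11:00-11:30, 14:30-17:00.
Yuki ∩ Esperanza ∩ Nikolai ∩ Aarav ∩ Tomás: 11:00-11:30, 14:30-17:00.
Yuki ∩ Esperanza ∩ Nikolai ∩ Aarav ∩ Tomás ∩ Chen: 11:00-11:30, 14:30-16:30.
Yuki ∩ Esperanza ∩ Nikolai ∩ Aarav ∩ Tomás ∩ Chen ∩ Zane: 11:00-11:30, 15:00-16:30.

11:00-11:30, 15:00-16:30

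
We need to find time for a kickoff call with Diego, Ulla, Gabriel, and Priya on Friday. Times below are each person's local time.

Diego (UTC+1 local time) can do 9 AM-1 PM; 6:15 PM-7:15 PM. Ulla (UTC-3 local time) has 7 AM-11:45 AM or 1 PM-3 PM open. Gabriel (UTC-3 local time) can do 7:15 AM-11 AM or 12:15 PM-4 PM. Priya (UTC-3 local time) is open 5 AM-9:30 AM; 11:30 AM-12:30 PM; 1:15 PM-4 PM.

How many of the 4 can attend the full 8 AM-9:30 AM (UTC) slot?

2

Diego in UTC: 08:00-12:00, 17:15-18:15 (subtract 1h to convert from UTC+1).
Ulla in UTC: 10:00-14:45, 16:00-18:00 (add 3h to convert from UTC-3).
Gabriel in UTC: 10:15-14:00, 15:15-19:00 (add 3h to convert from UTC-3).
Priya in UTC: 08:00-12:30, 14:30-15:30, 16:15-19:00 (add 3h to convert from UTC-3).
Diego and Priya can make the full 08:00-09:30 slot — that's 2.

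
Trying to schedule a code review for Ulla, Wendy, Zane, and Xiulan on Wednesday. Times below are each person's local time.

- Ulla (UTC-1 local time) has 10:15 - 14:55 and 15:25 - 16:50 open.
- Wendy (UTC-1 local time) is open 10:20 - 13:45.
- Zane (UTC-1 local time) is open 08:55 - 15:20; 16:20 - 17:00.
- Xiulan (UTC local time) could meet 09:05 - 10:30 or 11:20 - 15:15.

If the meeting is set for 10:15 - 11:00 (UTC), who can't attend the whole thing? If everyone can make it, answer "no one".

Ulla, Wendy, Xiulan

Ulla in UTC: 11:15-15:55, 16:25-17:50 (add 1h to convert from UTC-1).
Wendy in UTC: 11:20-14:45 (add 1h to convert from UTC-1).
Zane in UTC: 09:55-16:20, 17:20-18:00 (add 1h to convert from UTC-1).
Xiulan in UTC: 09:05-10:30, 11:20-15:15.
Ulla: not fully free for 10:15-11:00. Wendy: not fully free for 10:15-11:00. Zane: free for 10:15-11:00. Xiulan: not fully free for 10:15-11:00.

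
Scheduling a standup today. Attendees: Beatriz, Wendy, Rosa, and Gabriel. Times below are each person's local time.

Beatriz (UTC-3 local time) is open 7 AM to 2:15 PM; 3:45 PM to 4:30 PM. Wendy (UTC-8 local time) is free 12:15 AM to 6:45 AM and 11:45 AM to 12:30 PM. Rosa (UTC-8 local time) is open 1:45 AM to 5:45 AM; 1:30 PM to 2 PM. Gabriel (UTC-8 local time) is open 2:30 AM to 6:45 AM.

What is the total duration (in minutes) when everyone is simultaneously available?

Beatriz in UTC: 10:00-17:15, 18:45-19:30 (add 3h to convert from UTC-3).
Wendy in UTC: 08:15-14:45, 19:45-20:30 (add 8h to convert from UTC-8).
Rosa in UTC: 09:45-13:45, 21:30-22:00 (add 8h to convert from UTC-8).
Gabriel in UTC: 10:30-14:45 (add 8h to convert from UTC-8).
Beatriz ∩ Wendy: 10:00-14:45.
Beatriz ∩ Wendy ∩ Rosa: 10:00-13:45.
Beatriz ∩ Wendy ∩ Rosa ∩ Gabriel: 10:30-13:45.
Those are the intersection windows.
That's a single block of 195 minutes.

195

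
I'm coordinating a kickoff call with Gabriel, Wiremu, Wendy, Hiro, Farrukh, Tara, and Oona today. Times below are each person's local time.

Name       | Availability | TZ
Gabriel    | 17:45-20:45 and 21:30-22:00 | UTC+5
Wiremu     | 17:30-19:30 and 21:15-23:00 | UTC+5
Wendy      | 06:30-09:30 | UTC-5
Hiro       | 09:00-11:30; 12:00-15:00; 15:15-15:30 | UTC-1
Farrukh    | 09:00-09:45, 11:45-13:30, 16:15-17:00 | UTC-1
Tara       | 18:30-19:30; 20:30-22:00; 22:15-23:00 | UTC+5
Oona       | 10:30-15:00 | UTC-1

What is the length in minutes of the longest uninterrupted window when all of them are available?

Gabriel in UTC: 12:45-15:45, 16:30-17:00 (subtract 5h to convert from UTC+5).
Wiremu in UTC: 12:30-14:30, 16:15-18:00 (subtract 5h to convert from UTC+5).
Wendy in UTC: 11:30-14:30 (add 5h to convert from UTC-5).
Hiro in UTC: 10:00-12:30, 13:00-16:00, 16:15-16:30 (add 1h to convert from UTC-1).
Farrukh in UTC: 10:00-10:45, 12:45-14:30, 17:15-18:00 (add 1h to convert from UTC-1).
Tara in UTC: 13:30-14:30, 15:30-17:00, 17:15-18:00 (subtract 5h to convert from UTC+5).
Oona in UTC: 11:30-16:00 (add 1h to convert from UTC-1).
Gabriel ∩ Wiremu: 12:45-14:30, 16:30-17:00.
Gabriel ∩ Wiremu ∩ Wendy: 12:45-14:30.
Gabriel ∩ Wiremu ∩ Wendy ∩ Hiro: 13:00-14:30.
Gabriel ∩ Wiremu ∩ Wendy ∩ Hiro ∩ Farrukh: 13:00-14:30.
Gabriel ∩ Wiremu ∩ Wendy ∩ Hiro ∩ Farrukh ∩ Tara: 13:30-14:30.
Gabriel ∩ Wiremu ∩ Wendy ∩ Hiro ∩ Farrukh ∩ Tara ∩ Oona: 13:30-14:30.
The longest is 13:30-14:30 at 60 minutes.

60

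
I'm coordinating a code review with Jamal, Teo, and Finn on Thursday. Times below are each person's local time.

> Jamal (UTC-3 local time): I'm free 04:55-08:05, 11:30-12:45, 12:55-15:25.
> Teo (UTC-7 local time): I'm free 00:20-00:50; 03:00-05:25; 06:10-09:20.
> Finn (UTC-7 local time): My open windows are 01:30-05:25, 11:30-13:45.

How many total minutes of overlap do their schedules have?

65

Jamal in UTC: 07:55-11:05, 14:30-15:45, 15:55-18:25 (add 3h to convert from UTC-3).
Teo in UTC: 07:20-07:50, 10:00-12:25, 13:10-16:20 (add 7h to convert from UTC-7).
Finn in UTC: 08:30-12:25, 18:30-20:45 (add 7h to convert from UTC-7).
Jamal ∩ Teo: 10:00-11:05, 14:30-15:45, 15:55-16:20.
Jamal ∩ Teo ∩ Finn: 10:00-11:05.
That's a single block of 65 minutes.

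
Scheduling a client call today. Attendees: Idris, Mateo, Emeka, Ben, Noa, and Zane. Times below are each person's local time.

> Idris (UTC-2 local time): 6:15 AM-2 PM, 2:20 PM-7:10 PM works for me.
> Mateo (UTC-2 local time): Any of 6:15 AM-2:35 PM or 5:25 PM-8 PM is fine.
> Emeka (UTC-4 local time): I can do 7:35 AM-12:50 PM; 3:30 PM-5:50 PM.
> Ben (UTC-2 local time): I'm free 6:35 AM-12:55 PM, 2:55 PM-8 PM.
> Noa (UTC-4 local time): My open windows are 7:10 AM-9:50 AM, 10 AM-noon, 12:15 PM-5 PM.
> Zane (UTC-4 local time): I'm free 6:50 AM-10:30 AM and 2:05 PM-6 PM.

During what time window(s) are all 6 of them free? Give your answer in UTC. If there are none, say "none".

11:35-13:50, 14:00-14:30, 19:30-21:00

Idris in UTC: 08:15-16:00, 16:20-21:10 (add 2h to convert from UTC-2).
Mateo in UTC: 08:15-16:35, 19:25-22:00 (add 2h to convert from UTC-2).
Emeka in UTC: 11:35-16:50, 19:30-21:50 (add 4h to convert from UTC-4).
Ben in UTC: 08:35-14:55, 16:55-22:00 (add 2h to convert from UTC-2).
Noa in UTC: 11:10-13:50, 14:00-16:00, 16:15-21:00 (add 4h to convert from UTC-4).
Zane in UTC: 10:50-14:30, 18:05-22:00 (add 4h to convert from UTC-4).
Idris ∩ Mateo: 08:15-16:00, 16:20-16:35, 19:25-21:10.
Idris ∩ Mateo ∩ Emeka: 11:35-16:00, 16:20-16:35, 19:30-21:10.
Idris ∩ Mateo ∩ Emeka ∩ Ben: 11:35-14:55, 19:30-21:10.
Idris ∩ Mateo ∩ Emeka ∩ Ben ∩ Noa: 11:35-13:50, 14:00-14:55, 19:30-21:00.
Idris ∩ Mateo ∩ Emeka ∩ Ben ∩ Noa ∩ Zane: 11:35-13:50, 14:00-14:30, 19:30-21:00.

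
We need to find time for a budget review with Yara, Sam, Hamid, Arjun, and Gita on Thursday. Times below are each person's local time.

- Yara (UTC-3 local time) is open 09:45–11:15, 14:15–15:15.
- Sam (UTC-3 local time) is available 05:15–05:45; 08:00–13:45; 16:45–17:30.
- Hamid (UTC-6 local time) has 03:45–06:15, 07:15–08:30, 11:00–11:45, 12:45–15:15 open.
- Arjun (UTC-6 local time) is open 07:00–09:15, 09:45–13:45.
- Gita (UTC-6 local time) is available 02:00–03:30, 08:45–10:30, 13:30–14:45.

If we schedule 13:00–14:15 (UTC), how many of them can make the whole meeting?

3

Yara in UTC: 12:45-14:15, 17:15-18:15 (add 3h to convert from UTC-3).
Sam in UTC: 08:15-08:45, 11:00-16:45, 19:45-20:30 (add 3h to convert from UTC-3).
Hamid in UTC: 09:45-12:15, 13:15-14:30, 17:00-17:45, 18:45-21:15 (add 6h to convert from UTC-6).
Arjun in UTC: 13:00-15:15, 15:45-19:45 (add 6h to convert from UTC-6).
Gita in UTC: 08:00-09:30, 14:45-16:30, 19:30-20:45 (add 6h to convert from UTC-6).
Yara, Sam, and Arjun can make the full 13:00-14:15 slot — that's 3.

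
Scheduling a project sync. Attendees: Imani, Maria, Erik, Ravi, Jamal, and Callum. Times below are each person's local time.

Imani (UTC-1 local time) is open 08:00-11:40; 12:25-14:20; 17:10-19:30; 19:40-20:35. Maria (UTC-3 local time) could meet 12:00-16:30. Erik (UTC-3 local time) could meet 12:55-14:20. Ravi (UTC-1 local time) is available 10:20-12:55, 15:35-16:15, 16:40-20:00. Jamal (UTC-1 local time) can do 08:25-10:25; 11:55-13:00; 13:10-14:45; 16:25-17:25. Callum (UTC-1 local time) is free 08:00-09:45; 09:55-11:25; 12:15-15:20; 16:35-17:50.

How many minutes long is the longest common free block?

Imani in UTC: 09:00-12:40, 13:25-15:20, 18:10-20:30, 20:40-21:35 (add 1h to convert from UTC-1).
Maria in UTC: 15:00-19:30 (add 3h to convert from UTC-3).
Erik in UTC: 15:55-17:20 (add 3h to convert from UTC-3).
Ravi in UTC: 11:20-13:55, 16:35-17:15, 17:40-21:00 (add 1h to convert from UTC-1).
Jamal in UTC: 09:25-11:25, 12:55-14:00, 14:10-15:45, 17:25-18:25 (add 1h to convert from UTC-1).
Callum in UTC: 09:00-10:45, 10:55-12:25, 13:15-16:20, 17:35-18:50 (add 1h to convert from UTC-1).
Imani ∩ Maria: 15:00-15:20, 18:10-19:30.
Imani ∩ Maria ∩ Erik: ∅.
Imani ∩ Maria ∩ Erik ∩ Ravi: ∅.
Imani ∩ Maria ∩ Erik ∩ Ravi ∩ Jamal: ∅.
Imani ∩ Maria ∩ Erik ∩ Ravi ∩ Jamal ∩ Callum: ∅.
There is no time when everyone is free.
No common window exists, so the longest block is 0 minutes.

0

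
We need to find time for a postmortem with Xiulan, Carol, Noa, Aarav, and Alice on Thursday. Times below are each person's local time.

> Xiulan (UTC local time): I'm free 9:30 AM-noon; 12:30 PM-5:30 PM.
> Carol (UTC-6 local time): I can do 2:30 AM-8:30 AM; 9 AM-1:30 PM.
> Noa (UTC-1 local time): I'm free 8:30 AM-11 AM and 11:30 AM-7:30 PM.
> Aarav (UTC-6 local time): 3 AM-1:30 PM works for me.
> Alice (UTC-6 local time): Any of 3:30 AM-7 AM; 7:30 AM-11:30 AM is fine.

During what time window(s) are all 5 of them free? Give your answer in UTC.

Xiulan in UTC: 09:30-12:00, 12:30-17:30.
Carol in UTC: 08:30-14:30, 15:00-19:30 (add 6h to convert from UTC-6).
Noa in UTC: 09:30-12:00, 12:30-20:30 (add 1h to convert from UTC-1).
Aarav in UTC: 09:00-19:30 (add 6h to convert from UTC-6).
Alice in UTC: 09:30-13:00, 13:30-17:30 (add 6h to convert from UTC-6).
Xiulan ∩ Carol: 09:30-12:00, 12:30-14:30, 15:00-17:30.
Xiulan ∩ Carol ∩ Noa: 09:30-12:00, 12:30-14:30, 15:00-17:30.
Xiulan ∩ Carol ∩ Noa ∩ Aarav: 09:30-12:00, 12:30-14:30, 15:00-17:30.
Xiulan ∩ Carol ∩ Noa ∩ Aarav ∩ Alice: 09:30-12:00, 12:30-13:00, 13:30-14:30, 15:00-17:30.
So the common availability across everyone is 09:30-12:00, 12:30-13:00, 13:30-14:30, 15:00-17:30.

09:30-12:00, 12:30-13:00, 13:30-14:30, 15:00-17:30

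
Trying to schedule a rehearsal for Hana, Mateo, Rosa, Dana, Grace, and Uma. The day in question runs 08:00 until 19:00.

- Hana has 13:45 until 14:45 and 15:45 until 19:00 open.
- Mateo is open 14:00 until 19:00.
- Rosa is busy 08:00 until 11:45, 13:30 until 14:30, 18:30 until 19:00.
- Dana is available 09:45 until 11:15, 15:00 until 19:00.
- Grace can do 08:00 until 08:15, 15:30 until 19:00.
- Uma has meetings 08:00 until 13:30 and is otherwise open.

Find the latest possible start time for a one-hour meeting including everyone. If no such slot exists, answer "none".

17:30

Hana free: 13:45-14:45, 15:45-19:00.
Mateo free: 14:00-19:00.
Rosa free: 11:45-13:30, 14:30-18:30 (invert busy blocks within the working day).
Dana free: 09:45-11:15, 15:00-19:00.
Grace free: 08:00-08:15, 15:30-19:00.
Uma free: 13:30-19:00 (invert busy blocks within the working day).
Hana ∩ Mateo: 14:00-14:45, 15:45-19:00.
Hana ∩ Mateo ∩ Rosa: 14:30-14:45, 15:45-18:30.
Hana ∩ Mateo ∩ Rosa ∩ Dana: 15:45-18:30.
Hana ∩ Mateo ∩ Rosa ∩ Dana ∩ Grace: 15:45-18:30.
Hana ∩ Mateo ∩ Rosa ∩ Dana ∩ Grace ∩ Uma: 15:45-18:30.
So the common availability across everyone is 15:45-18:30.
The last common window of at least 60 minutes is 15:45-18:30; a 60-minute meeting can start as late as 17:30 and still end by 18:30.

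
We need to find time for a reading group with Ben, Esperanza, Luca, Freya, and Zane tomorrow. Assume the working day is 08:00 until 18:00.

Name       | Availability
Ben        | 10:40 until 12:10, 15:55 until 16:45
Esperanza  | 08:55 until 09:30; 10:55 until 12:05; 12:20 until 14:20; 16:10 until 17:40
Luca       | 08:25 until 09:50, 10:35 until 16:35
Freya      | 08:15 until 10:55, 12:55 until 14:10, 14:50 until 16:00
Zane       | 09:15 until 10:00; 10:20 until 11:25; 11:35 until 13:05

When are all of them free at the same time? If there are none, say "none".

none

Ben ∩ Esperanza: 10:55-12:05, 16:10-16:45.
Ben ∩ Esperanza ∩ Luca: 10:55-12:05, 16:10-16:35.
Ben ∩ Esperanza ∩ Luca ∩ Freya: ∅.
Ben ∩ Esperanza ∩ Luca ∩ Freya ∩ Zane: ∅.
There is no time when everyone is free.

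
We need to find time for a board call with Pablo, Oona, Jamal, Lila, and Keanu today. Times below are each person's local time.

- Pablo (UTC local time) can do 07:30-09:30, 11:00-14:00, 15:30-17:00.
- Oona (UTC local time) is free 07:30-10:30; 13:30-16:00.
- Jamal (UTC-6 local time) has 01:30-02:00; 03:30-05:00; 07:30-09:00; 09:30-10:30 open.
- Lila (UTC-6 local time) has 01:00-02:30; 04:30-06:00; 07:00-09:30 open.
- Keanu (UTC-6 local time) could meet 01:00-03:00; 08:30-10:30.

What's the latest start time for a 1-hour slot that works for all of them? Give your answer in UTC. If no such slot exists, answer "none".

Pablo in UTC: 07:30-09:30, 11:00-14:00, 15:30-17:00.
Oona in UTC: 07:30-10:30, 13:30-16:00.
Jamal in UTC: 07:30-08:00, 09:30-11:00, 13:30-15:00, 15:30-16:30 (add 6h to convert from UTC-6).
Lila in UTC: 07:00-08:30, 10:30-12:00, 13:00-15:30 (add 6h to convert from UTC-6).
Keanu in UTC: 07:00-09:00, 14:30-16:30 (add 6h to convert from UTC-6).
Pablo ∩ Oona: 07:30-09:30, 13:30-14:00, 15:30-16:00.
Pablo ∩ Oona ∩ Jamal: 07:30-08:00, 13:30-14:00, 15:30-16:00.
Pablo ∩ Oona ∩ Jamal ∩ Lila: 07:30-08:00, 13:30-14:00.
Pablo ∩ Oona ∩ Jamal ∩ Lila ∩ Keanu: 07:30-08:00.
No common window is at least 60 minutes long.

none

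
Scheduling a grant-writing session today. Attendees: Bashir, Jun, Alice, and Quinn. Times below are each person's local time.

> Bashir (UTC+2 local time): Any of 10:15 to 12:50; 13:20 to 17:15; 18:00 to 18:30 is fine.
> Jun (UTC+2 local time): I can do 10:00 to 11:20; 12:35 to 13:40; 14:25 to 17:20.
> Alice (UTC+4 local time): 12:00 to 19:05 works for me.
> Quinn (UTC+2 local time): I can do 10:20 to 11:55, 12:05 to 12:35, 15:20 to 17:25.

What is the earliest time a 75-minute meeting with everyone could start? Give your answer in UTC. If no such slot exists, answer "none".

13:20

Bashir in UTC: 08:15-10:50, 11:20-15:15, 16:00-16:30 (subtract 2h to convert from UTC+2).
Jun in UTC: 08:00-09:20, 10:35-11:40, 12:25-15:20 (subtract 2h to convert from UTC+2).
Alice in UTC: 08:00-15:05 (subtract 4h to convert from UTC+4).
Quinn in UTC: 08:20-09:55, 10:05-10:35, 13:20-15:25 (subtract 2h to convert from UTC+2).
Bashir ∩ Jun: 08:15-09:20, 10:35-10:50, 11:20-11:40, 12:25-15:15.
Bashir ∩ Jun ∩ Alice: 08:15-09:20, 10:35-10:50, 11:20-11:40, 12:25-15:05.
Bashir ∩ Jun ∩ Alice ∩ Quinn: 08:20-09:20, 13:20-15:05.
The first common window of at least 75 minutes is 13:20-15:05, so the earliest start is 13:20.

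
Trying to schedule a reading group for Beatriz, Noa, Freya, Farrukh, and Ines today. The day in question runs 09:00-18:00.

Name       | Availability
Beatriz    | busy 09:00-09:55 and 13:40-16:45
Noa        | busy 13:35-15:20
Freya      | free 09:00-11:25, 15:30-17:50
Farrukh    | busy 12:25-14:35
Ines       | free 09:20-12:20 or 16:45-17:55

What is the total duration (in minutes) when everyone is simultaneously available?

155

Beatriz free: 09:55-13:40, 16:45-18:00 (invert busy blocks within the working day).
Noa free: 09:00-13:35, 15:20-18:00 (invert busy blocks within the working day).
Freya free: 09:00-11:25, 15:30-17:50.
Farrukh free: 09:00-12:25, 14:35-18:00 (invert busy blocks within the working day).
Ines free: 09:20-12:20, 16:45-17:55.
Beatriz ∩ Noa: 09:55-13:35, 16:45-18:00.
Beatriz ∩ Noa ∩ Freya: 09:55-11:25, 16:45-17:50.
Beatriz ∩ Noa ∩ Freya ∩ Farrukh: 09:55-11:25, 16:45-17:50.
Beatriz ∩ Noa ∩ Freya ∩ Farrukh ∩ Ines: 09:55-11:25, 16:45-17:50.
So the common availability across everyone is 09:55-11:25, 16:45-17:50.
Summing the common windows: 90 + 65 = 155 minutes.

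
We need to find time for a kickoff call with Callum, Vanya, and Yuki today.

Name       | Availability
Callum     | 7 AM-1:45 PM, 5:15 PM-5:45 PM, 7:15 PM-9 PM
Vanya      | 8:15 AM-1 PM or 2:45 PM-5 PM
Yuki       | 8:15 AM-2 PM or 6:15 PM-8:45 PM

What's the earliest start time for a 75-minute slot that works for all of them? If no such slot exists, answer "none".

Callum ∩ Vanya: 08:15-13:00.
Callum ∩ Vanya ∩ Yuki: 08:15-13:00.
Those are the intersection windows.
The first common window of at least 75 minutes is 08:15-13:00, so the earliest start is 08:15.

08:15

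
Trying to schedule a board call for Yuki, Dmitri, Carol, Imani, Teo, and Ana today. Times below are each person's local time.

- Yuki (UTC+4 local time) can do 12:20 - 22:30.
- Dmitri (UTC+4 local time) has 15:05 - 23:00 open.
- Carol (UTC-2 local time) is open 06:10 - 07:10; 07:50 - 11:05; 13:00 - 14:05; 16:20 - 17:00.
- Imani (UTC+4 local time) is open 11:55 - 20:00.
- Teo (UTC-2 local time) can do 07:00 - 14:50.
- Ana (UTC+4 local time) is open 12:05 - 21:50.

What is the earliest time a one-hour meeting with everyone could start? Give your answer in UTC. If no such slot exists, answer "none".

11:05

Yuki in UTC: 08:20-18:30 (subtract 4h to convert from UTC+4).
Dmitri in UTC: 11:05-19:00 (subtract 4h to convert from UTC+4).
Carol in UTC: 08:10-09:10, 09:50-13:05, 15:00-16:05, 18:20-19:00 (add 2h to convert from UTC-2).
Imani in UTC: 07:55-16:00 (subtract 4h to convert from UTC+4).
Teo in UTC: 09:00-16:50 (add 2h to convert from UTC-2).
Ana in UTC: 08:05-17:50 (subtract 4h to convert from UTC+4).
Yuki ∩ Dmitri: 11:05-18:30.
Yuki ∩ Dmitri ∩ Carol: 11:05-13:05, 15:00-16:05, 18:20-18:30.
Yuki ∩ Dmitri ∩ Carol ∩ Imani: 11:05-13:05, 15:00-16:00.
Yuki ∩ Dmitri ∩ Carol ∩ Imani ∩ Teo: 11:05-13:05, 15:00-16:00.
Yuki ∩ Dmitri ∩ Carol ∩ Imani ∩ Teo ∩ Ana: 11:05-13:05, 15:00-16:00.
Those are the intersection windows.
The first common window of at least 60 minutes is 11:05-13:05, so the earliest start is 11:05.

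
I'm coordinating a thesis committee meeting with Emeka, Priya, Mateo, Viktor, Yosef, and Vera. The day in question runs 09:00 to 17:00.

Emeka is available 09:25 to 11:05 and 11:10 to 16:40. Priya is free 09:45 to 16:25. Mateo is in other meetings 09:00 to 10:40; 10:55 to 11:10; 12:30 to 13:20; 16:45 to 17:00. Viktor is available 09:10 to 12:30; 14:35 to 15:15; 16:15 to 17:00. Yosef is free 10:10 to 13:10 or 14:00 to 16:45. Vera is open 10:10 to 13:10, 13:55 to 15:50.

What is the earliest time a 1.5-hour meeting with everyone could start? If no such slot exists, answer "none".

none

Emeka free: 09:25-11:05, 11:10-16:40.
Priya free: 09:45-16:25.
Mateo free: 10:40-10:55, 11:10-12:30, 13:20-16:45 (invert busy blocks within the working day).
Viktor free: 09:10-12:30, 14:35-15:15, 16:15-17:00.
Yosef free: 10:10-13:10, 14:00-16:45.
Vera free: 10:10-13:10, 13:55-15:50.
Emeka ∩ Priya: 09:45-11:05, 11:10-16:25.
Emeka ∩ Priya ∩ Mateo: 10:40-10:55, 11:10-12:30, 13:20-16:25.
Emeka ∩ Priya ∩ Mateo ∩ Viktor: 10:40-10:55, 11:10-12:30, 14:35-15:15, 16:15-16:25.
Emeka ∩ Priya ∩ Mateo ∩ Viktor ∩ Yosef: 10:40-10:55, 11:10-12:30, 14:35-15:15, 16:15-16:25.
Emeka ∩ Priya ∩ Mateo ∩ Viktor ∩ Yosef ∩ Vera: 10:40-10:55, 11:10-12:30, 14:35-15:15.
Those are the intersection windows.
No common window is at least 90 minutes long.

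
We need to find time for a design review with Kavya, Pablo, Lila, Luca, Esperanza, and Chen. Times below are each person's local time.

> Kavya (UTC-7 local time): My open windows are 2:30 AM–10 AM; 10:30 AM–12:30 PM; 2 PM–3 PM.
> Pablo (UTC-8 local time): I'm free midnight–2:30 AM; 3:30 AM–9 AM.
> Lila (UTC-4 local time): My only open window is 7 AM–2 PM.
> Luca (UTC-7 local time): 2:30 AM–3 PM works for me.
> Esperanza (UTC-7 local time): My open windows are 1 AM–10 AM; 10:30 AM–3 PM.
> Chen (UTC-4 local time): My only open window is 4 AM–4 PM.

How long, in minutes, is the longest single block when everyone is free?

Kavya in UTC: 09:30-17:00, 17:30-19:30, 21:00-22:00 (add 7h to convert from UTC-7).
Pablo in UTC: 08:00-10:30, 11:30-17:00 (add 8h to convert from UTC-8).
Lila in UTC: 11:00-18:00 (add 4h to convert from UTC-4).
Luca in UTC: 09:30-22:00 (add 7h to convert from UTC-7).
Esperanza in UTC: 08:00-17:00, 17:30-22:00 (add 7h to convert from UTC-7).
Chen in UTC: 08:00-20:00 (add 4h to convert from UTC-4).
Kavya ∩ Pablo: 09:30-10:30, 11:30-17:00.
Kavya ∩ Pablo ∩ Lila: 11:30-17:00.
Kavya ∩ Pablo ∩ Lila ∩ Luca: 11:30-17:00.
Kavya ∩ Pablo ∩ Lila ∩ Luca ∩ Esperanza: 11:30-17:00.
Kavya ∩ Pablo ∩ Lila ∩ Luca ∩ Esperanza ∩ Chen: 11:30-17:00.
Those are the intersection windows.
The longest is 11:30-17:00 at 330 minutes.

330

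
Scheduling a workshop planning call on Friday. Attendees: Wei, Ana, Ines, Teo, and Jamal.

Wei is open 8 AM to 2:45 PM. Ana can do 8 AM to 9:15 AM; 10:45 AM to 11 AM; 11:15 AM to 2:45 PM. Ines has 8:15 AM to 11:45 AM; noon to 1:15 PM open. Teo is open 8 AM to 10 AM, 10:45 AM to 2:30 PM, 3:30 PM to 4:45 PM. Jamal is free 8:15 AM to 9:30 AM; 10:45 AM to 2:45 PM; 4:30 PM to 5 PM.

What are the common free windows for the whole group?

08:15-09:15, 10:45-11:00, 11:15-11:45, 12:00-13:15

Wei ∩ Ana: 08:00-09:15, 10:45-11:00, 11:15-14:45.
Wei ∩ Ana ∩ Ines: 08:15-09:15, 10:45-11:00, 11:15-11:45, 12:00-13:15.
Wei ∩ Ana ∩ Ines ∩ Teo: 08:15-09:15, 10:45-11:00, 11:15-11:45, 12:00-13:15.
Wei ∩ Ana ∩ Ines ∩ Teo ∩ Jamal: 08:15-09:15, 10:45-11:00, 11:15-11:45, 12:00-13:15.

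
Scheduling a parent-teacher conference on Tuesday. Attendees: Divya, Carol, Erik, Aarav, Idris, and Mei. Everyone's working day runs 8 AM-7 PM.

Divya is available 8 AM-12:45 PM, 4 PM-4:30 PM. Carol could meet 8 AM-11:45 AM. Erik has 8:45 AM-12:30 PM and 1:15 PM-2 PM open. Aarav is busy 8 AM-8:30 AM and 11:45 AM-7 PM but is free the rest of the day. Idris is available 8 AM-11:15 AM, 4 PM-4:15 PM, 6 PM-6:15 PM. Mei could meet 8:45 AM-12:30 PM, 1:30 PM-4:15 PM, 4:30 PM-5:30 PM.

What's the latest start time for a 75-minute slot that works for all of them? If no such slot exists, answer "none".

10:00

Divya free: 08:00-12:45, 16:00-16:30.
Carol free: 08:00-11:45.
Erik free: 08:45-12:30, 13:15-14:00.
Aarav free: 08:30-11:45 (invert busy blocks within the working day).
Idris free: 08:00-11:15, 16:00-16:15, 18:00-18:15.
Mei free: 08:45-12:30, 13:30-16:15, 16:30-17:30.
Divya ∩ Carol: 08:00-11:45.
Divya ∩ Carol ∩ Erik: 08:45-11:45.
Divya ∩ Carol ∩ Erik ∩ Aarav: 08:45-11:45.
Divya ∩ Carol ∩ Erik ∩ Aarav ∩ Idris: 08:45-11:15.
Divya ∩ Carol ∩ Erik ∩ Aarav ∩ Idris ∩ Mei: 08:45-11:15.
The last common window of at least 75 minutes is 08:45-11:15; a 75-minute meeting can start as late as 10:00 and still end by 11:15.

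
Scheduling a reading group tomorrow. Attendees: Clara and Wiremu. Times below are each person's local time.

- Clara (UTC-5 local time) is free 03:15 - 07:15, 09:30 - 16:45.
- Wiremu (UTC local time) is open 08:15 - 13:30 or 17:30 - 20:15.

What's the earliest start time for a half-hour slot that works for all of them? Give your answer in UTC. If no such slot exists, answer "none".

08:15

Clara in UTC: 08:15-12:15, 14:30-21:45 (add 5h to convert from UTC-5).
Wiremu in UTC: 08:15-13:30, 17:30-20:15.
Clara ∩ Wiremu: 08:15-12:15, 17:30-20:15.
Those are the intersection windows.
The first common window of at least 30 minutes is 08:15-12:15, so the earliest start is 08:15.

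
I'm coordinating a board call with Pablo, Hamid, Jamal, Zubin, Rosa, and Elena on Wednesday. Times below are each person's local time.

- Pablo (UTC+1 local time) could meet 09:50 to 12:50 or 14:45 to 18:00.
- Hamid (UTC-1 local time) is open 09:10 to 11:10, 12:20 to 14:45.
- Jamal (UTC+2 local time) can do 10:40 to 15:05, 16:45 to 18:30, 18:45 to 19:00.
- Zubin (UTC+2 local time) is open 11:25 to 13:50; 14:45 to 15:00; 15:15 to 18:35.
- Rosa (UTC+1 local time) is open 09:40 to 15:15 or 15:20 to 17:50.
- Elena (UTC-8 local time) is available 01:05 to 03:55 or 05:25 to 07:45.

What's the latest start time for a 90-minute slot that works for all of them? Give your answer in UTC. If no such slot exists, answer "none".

Pablo in UTC: 08:50-11:50, 13:45-17:00 (subtract 1h to convert from UTC+1).
Hamid in UTC: 10:10-12:10, 13:20-15:45 (add 1h to convert from UTC-1).
Jamal in UTC: 08:40-13:05, 14:45-16:30, 16:45-17:00 (subtract 2h to convert from UTC+2).
Zubin in UTC: 09:25-11:50, 12:45-13:00, 13:15-16:35 (subtract 2h to convert from UTC+2).
Rosa in UTC: 08:40-14:15, 14:20-16:50 (subtract 1h to convert from UTC+1).
Elena in UTC: 09:05-11:55, 13:25-15:45 (add 8h to convert from UTC-8).
Pablo ∩ Hamid: 10:10-11:50, 13:45-15:45.
Pablo ∩ Hamid ∩ Jamal: 10:10-11:50, 14:45-15:45.
Pablo ∩ Hamid ∩ Jamal ∩ Zubin: 10:10-11:50, 14:45-15:45.
Pablo ∩ Hamid ∩ Jamal ∩ Zubin ∩ Rosa: 10:10-11:50, 14:45-15:45.
Pablo ∩ Hamid ∩ Jamal ∩ Zubin ∩ Rosa ∩ Elena: 10:10-11:50, 14:45-15:45.
The last common window of at least 90 minutes is 10:10-11:50; a 90-minute meeting can start as late as 10:20 and still end by 11:50.

10:20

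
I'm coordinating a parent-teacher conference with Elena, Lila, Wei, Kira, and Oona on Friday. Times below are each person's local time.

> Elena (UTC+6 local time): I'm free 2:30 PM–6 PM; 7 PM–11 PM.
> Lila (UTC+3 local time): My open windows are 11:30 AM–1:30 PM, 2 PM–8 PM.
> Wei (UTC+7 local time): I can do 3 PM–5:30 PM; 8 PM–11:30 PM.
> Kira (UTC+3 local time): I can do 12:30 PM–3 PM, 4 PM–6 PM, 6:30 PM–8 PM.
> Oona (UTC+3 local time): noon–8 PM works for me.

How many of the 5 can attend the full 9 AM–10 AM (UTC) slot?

Elena in UTC: 08:30-12:00, 13:00-17:00 (subtract 6h to convert from UTC+6).
Lila in UTC: 08:30-10:30, 11:00-17:00 (subtract 3h to convert from UTC+3).
Wei in UTC: 08:00-10:30, 13:00-16:30 (subtract 7h to convert from UTC+7).
Kira in UTC: 09:30-12:00, 13:00-15:00, 15:30-17:00 (subtract 3h to convert from UTC+3).
Oona in UTC: 09:00-17:00 (subtract 3h to convert from UTC+3).
Elena, Lila, Wei, and Oona can make the full 09:00-10:00 slot — that's 4.

4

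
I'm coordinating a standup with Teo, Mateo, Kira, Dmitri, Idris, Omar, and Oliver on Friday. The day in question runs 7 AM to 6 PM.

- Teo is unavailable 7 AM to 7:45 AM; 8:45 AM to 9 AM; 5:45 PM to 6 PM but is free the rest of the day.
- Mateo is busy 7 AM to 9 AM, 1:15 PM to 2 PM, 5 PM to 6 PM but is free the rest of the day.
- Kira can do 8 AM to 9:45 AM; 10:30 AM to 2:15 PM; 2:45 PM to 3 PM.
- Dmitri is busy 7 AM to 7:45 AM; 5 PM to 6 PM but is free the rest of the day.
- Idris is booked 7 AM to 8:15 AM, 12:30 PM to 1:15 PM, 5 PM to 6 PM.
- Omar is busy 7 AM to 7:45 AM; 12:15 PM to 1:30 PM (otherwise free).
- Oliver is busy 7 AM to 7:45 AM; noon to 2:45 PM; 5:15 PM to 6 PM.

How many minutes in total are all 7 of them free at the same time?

150

Teo free: 07:45-08:45, 09:00-17:45 (invert busy blocks within the working day).
Mateo free: 09:00-13:15, 14:00-17:00 (invert busy blocks within the working day).
Kira free: 08:00-09:45, 10:30-14:15, 14:45-15:00.
Dmitri free: 07:45-17:00 (invert busy blocks within the working day).
Idris free: 08:15-12:30, 13:15-17:00 (invert busy blocks within the working day).
Omar free: 07:45-12:15, 13:30-18:00 (invert busy blocks within the working day).
Oliver free: 07:45-12:00, 14:45-17:15 (invert busy blocks within the working day).
Teo ∩ Mateo: 09:00-13:15, 14:00-17:00.
Teo ∩ Mateo ∩ Kira: 09:00-09:45, 10:30-13:15, 14:00-14:15, 14:45-15:00.
Teo ∩ Mateo ∩ Kira ∩ Dmitri: 09:00-09:45, 10:30-13:15, 14:00-14:15, 14:45-15:00.
Teo ∩ Mateo ∩ Kira ∩ Dmitri ∩ Idris: 09:00-09:45, 10:30-12:30, 14:00-14:15, 14:45-15:00.
Teo ∩ Mateo ∩ Kira ∩ Dmitri ∩ Idris ∩ Omar: 09:00-09:45, 10:30-12:15, 14:00-14:15, 14:45-15:00.
Teo ∩ Mateo ∩ Kira ∩ Dmitri ∩ Idris ∩ Omar ∩ Oliver: 09:00-09:45, 10:30-12:00, 14:45-15:00.
Summing the common windows: 45 + 90 + 15 = 150 minutes.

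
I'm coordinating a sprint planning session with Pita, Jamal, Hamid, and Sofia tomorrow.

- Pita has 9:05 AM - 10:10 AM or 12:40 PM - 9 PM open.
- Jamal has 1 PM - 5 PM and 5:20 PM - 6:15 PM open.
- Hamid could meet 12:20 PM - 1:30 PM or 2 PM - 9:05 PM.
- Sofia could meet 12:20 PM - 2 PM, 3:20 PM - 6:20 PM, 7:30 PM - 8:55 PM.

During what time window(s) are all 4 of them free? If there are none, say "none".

Pita ∩ Jamal: 13:00-17:00, 17:20-18:15.
Pita ∩ Jamal ∩ Hamid: 13:00-13:30, 14:00-17:00, 17:20-18:15.
Pita ∩ Jamal ∩ Hamid ∩ Sofia: 13:00-13:30, 15:20-17:00, 17:20-18:15.

13:00-13:30, 15:20-17:00, 17:20-18:15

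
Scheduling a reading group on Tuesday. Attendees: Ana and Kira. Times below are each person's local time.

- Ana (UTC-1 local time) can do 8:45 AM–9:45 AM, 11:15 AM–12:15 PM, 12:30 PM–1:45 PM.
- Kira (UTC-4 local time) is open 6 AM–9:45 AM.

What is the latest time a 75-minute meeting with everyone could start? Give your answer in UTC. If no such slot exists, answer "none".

Ana in UTC: 09:45-10:45, 12:15-13:15, 13:30-14:45 (add 1h to convert from UTC-1).
Kira in UTC: 10:00-13:45 (add 4h to convert from UTC-4).
Ana ∩ Kira: 10:00-10:45, 12:15-13:15, 13:30-13:45.
No common window is at least 75 minutes long.

none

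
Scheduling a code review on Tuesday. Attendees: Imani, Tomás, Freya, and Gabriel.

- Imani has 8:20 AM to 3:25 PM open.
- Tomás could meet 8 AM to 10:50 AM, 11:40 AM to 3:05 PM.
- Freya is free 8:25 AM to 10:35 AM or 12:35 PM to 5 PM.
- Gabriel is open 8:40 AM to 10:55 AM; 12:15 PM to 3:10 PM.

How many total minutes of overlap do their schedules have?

265

Imani ∩ Tomás: 08:20-10:50, 11:40-15:05.
Imani ∩ Tomás ∩ Freya: 08:25-10:35, 12:35-15:05.
Imani ∩ Tomás ∩ Freya ∩ Gabriel: 08:40-10:35, 12:35-15:05.
Summing the common windows: 115 + 150 = 265 minutes.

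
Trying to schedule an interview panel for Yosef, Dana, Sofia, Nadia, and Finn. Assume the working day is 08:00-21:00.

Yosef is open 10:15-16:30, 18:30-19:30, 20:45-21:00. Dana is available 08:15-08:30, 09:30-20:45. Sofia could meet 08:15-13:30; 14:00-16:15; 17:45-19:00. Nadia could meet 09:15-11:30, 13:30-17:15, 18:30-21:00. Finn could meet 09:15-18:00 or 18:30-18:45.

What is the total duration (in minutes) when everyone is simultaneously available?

225

Yosef ∩ Dana: 10:15-16:30, 18:30-19:30.
Yosef ∩ Dana ∩ Sofia: 10:15-13:30, 14:00-16:15, 18:30-19:00.
Yosef ∩ Dana ∩ Sofia ∩ Nadia: 10:15-11:30, 14:00-16:15, 18:30-19:00.
Yosef ∩ Dana ∩ Sofia ∩ Nadia ∩ Finn: 10:15-11:30, 14:00-16:15, 18:30-18:45.
Those are the intersection windows.
Summing the common windows: 75 + 135 + 15 = 225 minutes.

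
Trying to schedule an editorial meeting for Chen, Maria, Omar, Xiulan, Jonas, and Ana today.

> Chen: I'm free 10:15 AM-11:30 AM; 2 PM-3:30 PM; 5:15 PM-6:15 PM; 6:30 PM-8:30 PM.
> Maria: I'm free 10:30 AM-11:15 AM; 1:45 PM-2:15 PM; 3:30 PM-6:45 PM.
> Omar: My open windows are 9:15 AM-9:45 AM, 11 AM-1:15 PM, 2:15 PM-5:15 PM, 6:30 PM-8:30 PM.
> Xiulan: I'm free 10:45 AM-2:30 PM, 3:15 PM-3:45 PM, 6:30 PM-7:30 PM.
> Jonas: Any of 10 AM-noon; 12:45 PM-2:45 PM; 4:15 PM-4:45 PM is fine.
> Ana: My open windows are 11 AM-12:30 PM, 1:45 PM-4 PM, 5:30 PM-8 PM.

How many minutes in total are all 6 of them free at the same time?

15

Chen ∩ Maria: 10:30-11:15, 14:00-14:15, 17:15-18:15, 18:30-18:45.
Chen ∩ Maria ∩ Omar: 11:00-11:15, 18:30-18:45.
Chen ∩ Maria ∩ Omar ∩ Xiulan: 11:00-11:15, 18:30-18:45.
Chen ∩ Maria ∩ Omar ∩ Xiulan ∩ Jonas: 11:00-11:15.
Chen ∩ Maria ∩ Omar ∩ Xiulan ∩ Jonas ∩ Ana: 11:00-11:15.
That's a single block of 15 minutes.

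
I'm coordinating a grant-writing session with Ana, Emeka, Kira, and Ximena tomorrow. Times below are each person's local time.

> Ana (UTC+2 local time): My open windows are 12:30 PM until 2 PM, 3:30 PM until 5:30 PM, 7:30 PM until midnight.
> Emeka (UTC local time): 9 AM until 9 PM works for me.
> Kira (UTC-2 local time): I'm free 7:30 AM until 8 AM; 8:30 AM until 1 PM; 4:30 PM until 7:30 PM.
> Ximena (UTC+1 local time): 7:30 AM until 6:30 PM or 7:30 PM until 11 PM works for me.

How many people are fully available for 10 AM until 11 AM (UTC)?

2

Ana in UTC: 10:30-12:00, 13:30-15:30, 17:30-22:00 (subtract 2h to convert from UTC+2).
Emeka in UTC: 09:00-21:00.
Kira in UTC: 09:30-10:00, 10:30-15:00, 18:30-21:30 (add 2h to convert from UTC-2).
Ximena in UTC: 06:30-17:30, 18:30-22:00 (subtract 1h to convert from UTC+1).
Emeka and Ximena can make the full 10:00-11:00 slot — that's 2.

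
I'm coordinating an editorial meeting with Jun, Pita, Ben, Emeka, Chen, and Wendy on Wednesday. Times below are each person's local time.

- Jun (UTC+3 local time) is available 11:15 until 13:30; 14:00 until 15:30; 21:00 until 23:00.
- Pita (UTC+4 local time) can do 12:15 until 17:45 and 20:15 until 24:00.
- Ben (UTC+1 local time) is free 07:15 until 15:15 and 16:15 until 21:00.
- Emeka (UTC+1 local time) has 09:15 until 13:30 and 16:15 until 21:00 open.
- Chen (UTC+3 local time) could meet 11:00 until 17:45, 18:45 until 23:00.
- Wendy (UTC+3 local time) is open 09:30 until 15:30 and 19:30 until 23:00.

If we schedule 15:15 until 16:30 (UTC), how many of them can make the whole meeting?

2

Jun in UTC: 08:15-10:30, 11:00-12:30, 18:00-20:00 (subtract 3h to convert from UTC+3).
Pita in UTC: 08:15-13:45, 16:15-20:00 (subtract 4h to convert from UTC+4).
Ben in UTC: 06:15-14:15, 15:15-20:00 (subtract 1h to convert from UTC+1).
Emeka in UTC: 08:15-12:30, 15:15-20:00 (subtract 1h to convert from UTC+1).
Chen in UTC: 08:00-14:45, 15:45-20:00 (subtract 3h to convert from UTC+3).
Wendy in UTC: 06:30-12:30, 16:30-20:00 (subtract 3h to convert from UTC+3).
Ben and Emeka can make the full 15:15-16:30 slot — that's 2.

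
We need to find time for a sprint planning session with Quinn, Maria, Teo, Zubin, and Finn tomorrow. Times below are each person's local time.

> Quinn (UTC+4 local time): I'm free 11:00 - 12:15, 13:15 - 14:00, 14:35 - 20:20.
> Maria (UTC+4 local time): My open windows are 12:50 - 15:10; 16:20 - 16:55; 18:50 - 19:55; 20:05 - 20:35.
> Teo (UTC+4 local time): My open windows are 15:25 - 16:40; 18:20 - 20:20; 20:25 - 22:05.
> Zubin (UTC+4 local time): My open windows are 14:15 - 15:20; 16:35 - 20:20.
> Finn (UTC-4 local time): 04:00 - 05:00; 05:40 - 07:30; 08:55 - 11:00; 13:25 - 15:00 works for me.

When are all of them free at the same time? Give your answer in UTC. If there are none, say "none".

Quinn in UTC: 07:00-08:15, 09:15-10:00, 10:35-16:20 (subtract 4h to convert from UTC+4).
Maria in UTC: 08:50-11:10, 12:20-12:55, 14:50-15:55, 16:05-16:35 (subtract 4h to convert from UTC+4).
Teo in UTC: 11:25-12:40, 14:20-16:20, 16:25-18:05 (subtract 4h to convert from UTC+4).
Zubin in UTC: 10:15-11:20, 12:35-16:20 (subtract 4h to convert from UTC+4).
Finn in UTC: 08:00-09:00, 09:40-11:30, 12:55-15:00, 17:25-19:00 (add 4h to convert from UTC-4).
Quinn ∩ Maria: 09:15-10:00, 10:35-11:10, 12:20-12:55, 14:50-15:55, 16:05-16:20.
Quinn ∩ Maria ∩ Teo: 12:20-12:40, 14:50-15:55, 16:05-16:20.
Quinn ∩ Maria ∩ Teo ∩ Zubin: 12:35-12:40, 14:50-15:55, 16:05-16:20.
Quinn ∩ Maria ∩ Teo ∩ Zubin ∩ Finn: 14:50-15:00.
So the common availability across everyone is 14:50-15:00.

14:50-15:00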